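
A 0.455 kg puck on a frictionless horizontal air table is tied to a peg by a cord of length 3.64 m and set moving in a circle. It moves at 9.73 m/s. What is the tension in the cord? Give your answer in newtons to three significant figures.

11.8 N

The tension is the only horizontal force, so it supplies the full centripetal force: T = m v²/r = 0.455 × (9.730)²/3.64 = 0.455 × 94.67/3.64 = 11.83 N.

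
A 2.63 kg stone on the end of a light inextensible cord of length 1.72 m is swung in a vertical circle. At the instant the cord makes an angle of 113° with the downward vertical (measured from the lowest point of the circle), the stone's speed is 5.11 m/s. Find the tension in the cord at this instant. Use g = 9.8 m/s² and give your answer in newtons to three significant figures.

Take the radial direction toward the centre of the circle as positive. The component of the weight along the string toward the centre is −mg cos φ (φ measured from the bottom), so Newton's second law along the string gives T − mg cos φ = m v²/r.
cos 113° = -0.3907, so T = m(v²/r + g cos φ) = 2.63 × ((5.11)²/1.72 + 9.8 × -0.3907) = 2.63 × (15.18 + (-3.829)) = 2.63 × 11.35 = 29.86 N.

29.9 N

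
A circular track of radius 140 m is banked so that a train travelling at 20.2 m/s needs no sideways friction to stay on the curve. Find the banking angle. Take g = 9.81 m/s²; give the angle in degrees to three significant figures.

16.5°

For a frictionless banked turn: horizontally N sinθ = mv²/r and vertically N cosθ = mg.
Dividing: tanθ = v²/(r g) = (20.2)²/(140 × 9.81) = 408.0/1373 = 0.2971.
θ = arctan(0.2971) = 16.55°.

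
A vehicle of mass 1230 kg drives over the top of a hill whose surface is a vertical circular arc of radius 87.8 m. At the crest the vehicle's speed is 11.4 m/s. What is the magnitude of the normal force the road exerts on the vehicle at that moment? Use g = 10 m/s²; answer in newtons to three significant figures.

At the crest the centripetal acceleration points downward (toward the centre of the arc), so mg − N = mv²/r.
N = m(g − v²/r) = 1230 × (10.0 − (11.4)²/87.8) = 1230 × (10.0 − 1.480) = 1230 × 8.520 = 10480 N.

10500 N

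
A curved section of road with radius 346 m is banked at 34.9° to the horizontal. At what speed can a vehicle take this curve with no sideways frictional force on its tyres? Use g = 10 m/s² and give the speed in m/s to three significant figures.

On a frictionless banked curve, N sinθ = mv²/r and N cosθ = mg, so tanθ = v²/(rg).
v = √(r g tanθ) = √(346 × 10.0 × tan 34.9°) = √(346 × 10.0 × 0.6976) = √2414 = 49.13 m/s.

49.1 m/s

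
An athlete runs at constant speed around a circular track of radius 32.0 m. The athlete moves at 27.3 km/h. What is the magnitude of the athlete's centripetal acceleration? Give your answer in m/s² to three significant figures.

1.80 m/s²

v = 27.3 km/h = 27.3/3.6 = 7.583 m/s.
a_c = v²/r = (7.583)²/32.0 = 57.51/32.0 = 1.797 m/s².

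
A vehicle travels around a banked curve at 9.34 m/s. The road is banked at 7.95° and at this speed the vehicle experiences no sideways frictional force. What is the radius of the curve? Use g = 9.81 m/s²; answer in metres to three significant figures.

Frictionless banking: tanθ = v²/(rg), so r = v²/(g tanθ).
r = (9.34)²/(9.81 × tan 7.95°) = 87.24/(9.81 × 0.1397) = 87.24/1.370 = 63.68 m.

63.7 m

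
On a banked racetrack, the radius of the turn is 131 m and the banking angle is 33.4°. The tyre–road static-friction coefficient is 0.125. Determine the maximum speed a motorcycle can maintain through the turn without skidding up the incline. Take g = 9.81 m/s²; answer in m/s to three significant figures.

33.1 m/s

At the maximum speed, friction acts down the slope at its limiting value f = μN. Radially (horizontal, toward centre): N sinθ + μN cosθ = mv²/r. Vertically: N cosθ − μN sinθ = mg.
Dividing: v² = r g (sinθ + μcosθ)/(cosθ − μsinθ).
sinθ + μcosθ = 0.5505 + 0.125×0.8348 = 0.6548; cosθ − μsinθ = 0.8348 − 0.125×0.5505 = 0.7660.
v² = 131 × 9.81 × 0.6548/0.7660 = 1099 m²/s², so v = 33.14 m/s.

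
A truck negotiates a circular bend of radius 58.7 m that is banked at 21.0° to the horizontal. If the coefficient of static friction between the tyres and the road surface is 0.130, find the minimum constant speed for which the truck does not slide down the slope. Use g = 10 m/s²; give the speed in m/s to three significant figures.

At the minimum speed, friction acts up the slope at its limiting value f = μN. Radially (horizontal, toward centre): N sinθ − μN cosθ = mv²/r. Vertically: N cosθ + μN sinθ = mg.
Dividing: v² = r g (sinθ − μcosθ)/(cosθ + μsinθ).
sinθ − μcosθ = 0.3584 − 0.130×0.9336 = 0.2370; cosθ + μsinθ = 0.9336 + 0.130×0.3584 = 0.9802.
v² = 58.7 × 10.0 × 0.2370/0.9802 = 141.9 m²/s², so v = 11.91 m/s.

11.9 m/s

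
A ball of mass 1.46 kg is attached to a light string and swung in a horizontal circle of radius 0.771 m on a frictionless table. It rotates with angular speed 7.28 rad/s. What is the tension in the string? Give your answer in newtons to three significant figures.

v = ωr = 7.28 × 0.771 = 5.613 m/s.
The tension is the only horizontal force, so it supplies the full centripetal force: T = m v²/r = 1.46 × (5.613)²/0.771 = 1.46 × 31.50/0.771 = 59.66 N.

59.7 N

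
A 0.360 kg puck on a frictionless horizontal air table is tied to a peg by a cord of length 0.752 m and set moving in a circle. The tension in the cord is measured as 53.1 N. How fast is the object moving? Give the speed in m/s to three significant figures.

T = m v²/r ⇒ v = √(T r / m) = √(53.1 × 0.752 / 0.360) = √110.9 = 10.53 m/s.

10.5 m/s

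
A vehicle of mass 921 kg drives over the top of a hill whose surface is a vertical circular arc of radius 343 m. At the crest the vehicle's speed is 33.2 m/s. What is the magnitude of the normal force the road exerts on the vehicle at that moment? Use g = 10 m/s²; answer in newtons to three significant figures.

6250 N

At the crest the centripetal acceleration points downward (toward the centre of the arc), so mg − N = mv²/r.
N = m(g − v²/r) = 921 × (10.0 − (33.2)²/343) = 921 × (10.0 − 3.214) = 921 × 6.786 = 6250 N.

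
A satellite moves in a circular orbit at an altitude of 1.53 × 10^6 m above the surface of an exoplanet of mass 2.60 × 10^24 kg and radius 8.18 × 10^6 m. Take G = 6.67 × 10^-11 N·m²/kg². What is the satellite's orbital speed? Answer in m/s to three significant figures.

Orbital radius r = R + h = 8.18 × 10^6 + 1.53 × 10^6 = 9.710 × 10^6 m.
Gravity supplies the centripetal force: G M m / r² = m v² / r, so v = √(GM/r).
v = √(6.67 × 10^-11 × 2.60 × 10^24 / 9.710 × 10^6) = √(1.786 × 10^7) = 4226 m/s.

4230 m/s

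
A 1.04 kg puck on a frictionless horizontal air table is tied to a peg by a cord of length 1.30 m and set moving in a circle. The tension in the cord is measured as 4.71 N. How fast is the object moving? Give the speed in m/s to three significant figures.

2.43 m/s

T = m v²/r ⇒ v = √(T r / m) = √(4.71 × 1.30 / 1.04) = √5.888 = 2.426 m/s.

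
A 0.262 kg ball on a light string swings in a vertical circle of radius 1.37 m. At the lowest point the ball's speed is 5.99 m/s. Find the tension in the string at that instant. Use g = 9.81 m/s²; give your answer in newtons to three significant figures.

9.43 N

At the lowest point, T points up (toward the centre) and the weight mg points down (away from the centre), so the net inward force is T − mg = mv²/r.
T = m(v²/r + g) = 0.262 × ((5.99)²/1.37 + 9.81) = 0.262 × (26.19 + 9.81) = 0.262 × 36.00 = 9.432 N.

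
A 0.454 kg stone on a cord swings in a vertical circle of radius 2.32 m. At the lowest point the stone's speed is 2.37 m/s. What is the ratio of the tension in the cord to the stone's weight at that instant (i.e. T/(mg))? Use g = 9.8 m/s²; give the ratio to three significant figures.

At the bottom, T − mg = mv²/r, so T = m(v²/r + g) and T/(mg) = v²/(rg) + 1 = (2.37)²/(2.32 × 9.8) + 1 = 0.2470 + 1 = 1.247.

1.25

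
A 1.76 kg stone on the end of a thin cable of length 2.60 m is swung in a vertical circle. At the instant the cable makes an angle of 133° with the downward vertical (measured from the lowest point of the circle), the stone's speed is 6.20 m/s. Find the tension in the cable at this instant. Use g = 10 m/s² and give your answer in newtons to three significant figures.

Take the radial direction toward the centre of the circle as positive. The component of the weight along the string toward the centre is −mg cos φ (φ measured from the bottom), so Newton's second law along the string gives T − mg cos φ = m v²/r.
cos 133° = -0.6820, so T = m(v²/r + g cos φ) = 1.76 × ((6.20)²/2.60 + 10.0 × -0.6820) = 1.76 × (14.78 + (-6.820)) = 1.76 × 7.965 = 14.02 N.

14.0 N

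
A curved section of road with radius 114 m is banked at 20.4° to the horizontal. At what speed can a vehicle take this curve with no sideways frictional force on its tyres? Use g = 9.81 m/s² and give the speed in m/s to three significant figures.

On a frictionless banked curve, N sinθ = mv²/r and N cosθ = mg, so tanθ = v²/(rg).
v = √(r g tanθ) = √(114 × 9.81 × tan 20.4°) = √(114 × 9.81 × 0.3719) = √415.9 = 20.39 m/s.

20.4 m/s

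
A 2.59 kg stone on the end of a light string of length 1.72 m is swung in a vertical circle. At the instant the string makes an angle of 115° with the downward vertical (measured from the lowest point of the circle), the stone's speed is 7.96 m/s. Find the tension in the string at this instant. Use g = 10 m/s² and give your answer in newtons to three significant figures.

84.5 N

Take the radial direction toward the centre of the circle as positive. The component of the weight along the string toward the centre is −mg cos φ (φ measured from the bottom), so Newton's second law along the string gives T − mg cos φ = m v²/r.
cos 115° = -0.4226, so T = m(v²/r + g cos φ) = 2.59 × ((7.96)²/1.72 + 10.0 × -0.4226) = 2.59 × (36.84 + (-4.226)) = 2.59 × 32.61 = 84.46 N.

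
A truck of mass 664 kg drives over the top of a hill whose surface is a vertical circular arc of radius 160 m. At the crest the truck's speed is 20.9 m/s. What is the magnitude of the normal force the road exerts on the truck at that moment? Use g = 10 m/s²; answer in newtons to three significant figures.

4830 N

At the crest the centripetal acceleration points downward (toward the centre of the arc), so mg − N = mv²/r.
N = m(g − v²/r) = 664 × (10.0 − (20.9)²/160) = 664 × (10.0 − 2.730) = 664 × 7.270 = 4827 N.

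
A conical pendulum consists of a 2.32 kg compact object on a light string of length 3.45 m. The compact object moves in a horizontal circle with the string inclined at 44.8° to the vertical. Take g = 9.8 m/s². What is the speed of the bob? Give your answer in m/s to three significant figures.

4.86 m/s

The radius of the circle is r = L sinθ = 3.45 × sin 44.8° = 2.431 m.
Horizontally T sinθ = mv²/r and vertically T cosθ = mg, so tanθ = v²/(rg).
v = √(r g tanθ) = √(2.431 × 9.8 × 0.9930) = √23.66 = 4.864 m/s.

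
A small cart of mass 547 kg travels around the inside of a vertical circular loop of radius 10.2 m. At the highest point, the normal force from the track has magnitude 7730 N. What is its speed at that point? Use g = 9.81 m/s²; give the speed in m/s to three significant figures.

At the top, N + mg = mv²/r, so v = √(r(N/m + g)) = √(10.2 × (7730/547 + 9.81)) = √(10.2 × 23.94) = √244.2 = 15.63 m/s.

15.6 m/s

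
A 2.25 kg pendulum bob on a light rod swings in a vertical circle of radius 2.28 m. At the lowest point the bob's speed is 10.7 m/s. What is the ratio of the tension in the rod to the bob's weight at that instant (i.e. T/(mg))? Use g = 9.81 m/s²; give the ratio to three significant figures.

6.12

At the bottom, T − mg = mv²/r, so T = m(v²/r + g) and T/(mg) = v²/(rg) + 1 = (10.7)²/(2.28 × 9.81) + 1 = 5.119 + 1 = 6.119.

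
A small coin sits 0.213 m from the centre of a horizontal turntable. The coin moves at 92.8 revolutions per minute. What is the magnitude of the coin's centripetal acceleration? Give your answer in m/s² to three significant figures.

20.1 m/s²

ω = 92.8 rev/min × 2π/60 = 9.718 rad/s, so v = ωr = 9.718 × 0.213 = 2.070 m/s.
a_c = v²/r = (2.070)²/0.213 = 4.285/0.213 = 20.12 m/s².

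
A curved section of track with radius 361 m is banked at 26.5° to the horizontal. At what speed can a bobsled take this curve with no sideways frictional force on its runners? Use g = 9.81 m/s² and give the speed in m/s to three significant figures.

42.0 m/s

On a frictionless banked curve, N sinθ = mv²/r and N cosθ = mg, so tanθ = v²/(rg).
v = √(r g tanθ) = √(361 × 9.81 × tan 26.5°) = √(361 × 9.81 × 0.4986) = √1766 = 42.02 m/s.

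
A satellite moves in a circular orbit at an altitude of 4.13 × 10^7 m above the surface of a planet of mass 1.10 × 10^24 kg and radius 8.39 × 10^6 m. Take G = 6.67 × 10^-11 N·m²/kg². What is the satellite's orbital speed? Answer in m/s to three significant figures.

1220 m/s

Orbital radius r = R + h = 8.39 × 10^6 + 4.13 × 10^7 = 4.969 × 10^7 m.
Gravity supplies the centripetal force: G M m / r² = m v² / r, so v = √(GM/r).
v = √(6.67 × 10^-11 × 1.10 × 10^24 / 4.969 × 10^7) = √(1.477 × 10^6) = 1215 m/s.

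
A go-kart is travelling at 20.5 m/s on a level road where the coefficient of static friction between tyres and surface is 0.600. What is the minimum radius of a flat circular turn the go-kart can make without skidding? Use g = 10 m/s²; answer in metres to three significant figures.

70.0 m

At the limit, μ_s m g = m v²/r, so r_min = v²/(μ_s g) = (20.5)²/(0.600 × 10.0) = 420.2/6.000 = 70.04 m.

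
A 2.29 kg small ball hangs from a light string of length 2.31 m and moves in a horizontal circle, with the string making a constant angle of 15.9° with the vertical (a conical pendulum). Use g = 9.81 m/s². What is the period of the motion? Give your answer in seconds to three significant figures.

r = L sinθ = 0.6328 m. From T sinθ = mω²r and T cosθ = mg: tanθ = ω²r/g, so ω² = g tanθ / r = g/(L cosθ).
ω = √(g/(L cosθ)) = √(9.81/(2.31 × 0.9617)) = √4.416 = 2.101 rad/s.
Period = 2π/ω = 2.990 s.

2.99 s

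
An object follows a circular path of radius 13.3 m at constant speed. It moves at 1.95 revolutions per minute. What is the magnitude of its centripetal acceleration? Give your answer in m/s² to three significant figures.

0.555 m/s²

ω = 1.95 rev/min × 2π/60 = 0.2042 rad/s, so v = ωr = 0.2042 × 13.3 = 2.716 m/s.
a_c = v²/r = (2.716)²/13.3 = 7.376/13.3 = 0.5546 m/s².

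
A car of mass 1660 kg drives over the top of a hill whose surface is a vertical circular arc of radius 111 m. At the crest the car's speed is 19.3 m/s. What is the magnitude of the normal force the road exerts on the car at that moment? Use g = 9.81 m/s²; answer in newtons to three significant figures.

At the crest the centripetal acceleration points downward (toward the centre of the arc), so mg − N = mv²/r.
N = m(g − v²/r) = 1660 × (9.81 − (19.3)²/111) = 1660 × (9.81 − 3.356) = 1660 × 6.454 = 10710 N.

10700 N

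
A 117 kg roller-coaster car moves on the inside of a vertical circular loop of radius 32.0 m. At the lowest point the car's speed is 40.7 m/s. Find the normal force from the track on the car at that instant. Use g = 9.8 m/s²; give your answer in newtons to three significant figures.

At the lowest point, N points up (toward the centre) and the weight mg points down (away from the centre), so the net inward force is N − mg = mv²/r.
N = m(v²/r + g) = 117 × ((40.7)²/32.0 + 9.8) = 117 × (51.77 + 9.8) = 117 × 61.57 = 7203 N.

7200 N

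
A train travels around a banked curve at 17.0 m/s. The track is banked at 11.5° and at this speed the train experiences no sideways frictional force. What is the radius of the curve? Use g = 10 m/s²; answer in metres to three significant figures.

142 m

Frictionless banking: tanθ = v²/(rg), so r = v²/(g tanθ).
r = (17.0)²/(10.0 × tan 11.5°) = 289.0/(10.0 × 0.2035) = 289.0/2.035 = 142.0 m.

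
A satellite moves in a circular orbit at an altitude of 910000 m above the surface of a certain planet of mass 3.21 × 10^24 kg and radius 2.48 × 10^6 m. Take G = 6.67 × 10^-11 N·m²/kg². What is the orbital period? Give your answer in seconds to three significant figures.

2680 s

r = R + h = 2.48 × 10^6 + 910000 = 3.390 × 10^6 m. Gravity provides the centripetal force: G M m / r² = m v² / r ⇒ v = √(GM/r) = 7947 m/s.
T = 2πr/v = 2π × 3.390 × 10^6 / 7947 = 2680 s.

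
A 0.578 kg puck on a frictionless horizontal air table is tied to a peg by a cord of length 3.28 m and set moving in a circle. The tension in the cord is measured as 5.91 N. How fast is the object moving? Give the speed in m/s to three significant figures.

5.79 m/s

T = m v²/r ⇒ v = √(T r / m) = √(5.91 × 3.28 / 0.578) = √33.54 = 5.791 m/s.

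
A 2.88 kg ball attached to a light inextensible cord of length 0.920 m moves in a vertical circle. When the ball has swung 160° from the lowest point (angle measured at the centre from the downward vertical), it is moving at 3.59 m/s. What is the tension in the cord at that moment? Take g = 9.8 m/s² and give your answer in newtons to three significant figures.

Take the radial direction toward the centre of the circle as positive. The component of the weight along the string toward the centre is −mg cos φ (φ measured from the bottom), so Newton's second law along the string gives T − mg cos φ = m v²/r.
cos 160° = -0.9397, so T = m(v²/r + g cos φ) = 2.88 × ((3.59)²/0.920 + 9.8 × -0.9397) = 2.88 × (14.01 + (-9.209)) = 2.88 × 4.800 = 13.82 N.

13.8 N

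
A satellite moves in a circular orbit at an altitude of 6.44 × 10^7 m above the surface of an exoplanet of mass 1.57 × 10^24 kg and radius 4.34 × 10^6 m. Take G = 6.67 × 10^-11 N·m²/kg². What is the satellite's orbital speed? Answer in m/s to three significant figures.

Orbital radius r = R + h = 4.34 × 10^6 + 6.44 × 10^7 = 6.874 × 10^7 m.
Gravity supplies the centripetal force: G M m / r² = m v² / r, so v = √(GM/r).
v = √(6.67 × 10^-11 × 1.57 × 10^24 / 6.874 × 10^7) = √(1.523 × 10^6) = 1234 m/s.

1230 m/s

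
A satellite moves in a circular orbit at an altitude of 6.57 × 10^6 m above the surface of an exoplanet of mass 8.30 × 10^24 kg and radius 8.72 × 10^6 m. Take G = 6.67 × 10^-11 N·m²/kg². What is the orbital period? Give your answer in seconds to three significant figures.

r = R + h = 8.72 × 10^6 + 6.57 × 10^6 = 1.529 × 10^7 m. Gravity provides the centripetal force: G M m / r² = m v² / r ⇒ v = √(GM/r) = 6017 m/s.
T = 2πr/v = 2π × 1.529 × 10^7 / 6017 = 15970 s.

16000 s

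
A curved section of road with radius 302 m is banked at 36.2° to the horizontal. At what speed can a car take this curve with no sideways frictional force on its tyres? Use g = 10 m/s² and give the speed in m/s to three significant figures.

47.0 m/s

On a frictionless banked curve, N sinθ = mv²/r and N cosθ = mg, so tanθ = v²/(rg).
v = √(r g tanθ) = √(302 × 10.0 × tan 36.2°) = √(302 × 10.0 × 0.7319) = √2210 = 47.01 m/s.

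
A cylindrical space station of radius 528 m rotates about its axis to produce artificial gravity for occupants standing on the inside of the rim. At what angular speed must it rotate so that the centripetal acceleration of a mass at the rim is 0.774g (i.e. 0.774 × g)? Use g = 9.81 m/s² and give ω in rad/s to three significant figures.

0.120 rad/s

Centripetal acceleration a_c = ω²r. Setting ω²r = 0.774g:
ω = √(0.774g / r) = √(0.774 × 9.81 / 528) = √0.01438 = 0.1199 rad/s.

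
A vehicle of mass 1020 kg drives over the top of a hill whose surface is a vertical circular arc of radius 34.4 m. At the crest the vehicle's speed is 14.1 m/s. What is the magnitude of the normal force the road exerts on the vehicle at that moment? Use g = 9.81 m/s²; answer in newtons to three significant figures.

At the crest the centripetal acceleration points downward (toward the centre of the arc), so mg − N = mv²/r.
N = m(g − v²/r) = 1020 × (9.81 − (14.1)²/34.4) = 1020 × (9.81 − 5.779) = 1020 × 4.031 = 4111 N.

4110 N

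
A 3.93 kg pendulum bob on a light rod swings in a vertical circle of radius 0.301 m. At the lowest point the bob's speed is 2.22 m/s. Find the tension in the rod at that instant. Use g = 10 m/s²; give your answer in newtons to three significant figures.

104 N

At the lowest point, T points up (toward the centre) and the weight mg points down (away from the centre), so the net inward force is T − mg = mv²/r.
T = m(v²/r + g) = 3.93 × ((2.22)²/0.301 + 10.0) = 3.93 × (16.37 + 10.0) = 3.93 × 26.37 = 103.6 N.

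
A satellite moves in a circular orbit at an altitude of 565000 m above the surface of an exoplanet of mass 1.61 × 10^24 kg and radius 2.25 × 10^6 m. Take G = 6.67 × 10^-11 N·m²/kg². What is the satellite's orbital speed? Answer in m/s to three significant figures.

Orbital radius r = R + h = 2.25 × 10^6 + 565000 = 2.815 × 10^6 m.
Gravity supplies the centripetal force: G M m / r² = m v² / r, so v = √(GM/r).
v = √(6.67 × 10^-11 × 1.61 × 10^24 / 2.815 × 10^6) = √(3.815 × 10^7) = 6176 m/s.

6180 m/s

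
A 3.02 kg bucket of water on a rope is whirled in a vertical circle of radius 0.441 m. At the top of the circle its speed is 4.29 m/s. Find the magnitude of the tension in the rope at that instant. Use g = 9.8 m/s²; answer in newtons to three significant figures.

At the top, both T and the weight mg point inward (toward the centre), so T + mg = mv²/r.
T = m(v²/r − g) = 3.02 × ((4.29)²/0.441 − 9.8) = 3.02 × (41.73 − 9.8) = 3.02 × 31.93 = 96.44 N.

96.4 N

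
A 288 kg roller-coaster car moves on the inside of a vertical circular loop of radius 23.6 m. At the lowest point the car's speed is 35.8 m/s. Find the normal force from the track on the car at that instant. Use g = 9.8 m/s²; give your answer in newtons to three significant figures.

18500 N

At the lowest point, N points up (toward the centre) and the weight mg points down (away from the centre), so the net inward force is N − mg = mv²/r.
N = m(v²/r + g) = 288 × ((35.8)²/23.6 + 9.8) = 288 × (54.31 + 9.8) = 288 × 64.11 = 18460 N.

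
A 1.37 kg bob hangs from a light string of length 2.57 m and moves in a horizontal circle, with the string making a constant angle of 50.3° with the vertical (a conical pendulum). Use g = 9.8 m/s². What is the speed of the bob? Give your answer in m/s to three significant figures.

4.83 m/s

The radius of the circle is r = L sinθ = 2.57 × sin 50.3° = 1.977 m.
Horizontally T sinθ = mv²/r and vertically T cosθ = mg, so tanθ = v²/(rg).
v = √(r g tanθ) = √(1.977 × 9.8 × 1.205) = √23.34 = 4.831 m/s.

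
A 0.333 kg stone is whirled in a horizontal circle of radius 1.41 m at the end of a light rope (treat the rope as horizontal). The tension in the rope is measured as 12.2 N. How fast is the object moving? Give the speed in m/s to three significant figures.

T = m v²/r ⇒ v = √(T r / m) = √(12.2 × 1.41 / 0.333) = √51.66 = 7.187 m/s.

7.19 m/s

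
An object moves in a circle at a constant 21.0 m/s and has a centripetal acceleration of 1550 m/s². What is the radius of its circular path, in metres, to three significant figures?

0.285 m

a_c = v²/r ⇒ r = v²/a_c = (21.0)²/1550 = 441.0/1550 = 0.2845 m.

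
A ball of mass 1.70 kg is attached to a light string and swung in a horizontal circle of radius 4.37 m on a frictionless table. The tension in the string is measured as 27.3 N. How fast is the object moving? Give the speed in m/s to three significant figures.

T = m v²/r ⇒ v = √(T r / m) = √(27.3 × 4.37 / 1.70) = √70.18 = 8.377 m/s.

8.38 m/s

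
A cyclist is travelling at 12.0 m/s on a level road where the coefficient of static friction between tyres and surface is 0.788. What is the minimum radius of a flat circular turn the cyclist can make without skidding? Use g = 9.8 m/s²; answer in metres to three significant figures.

At the limit, μ_s m g = m v²/r, so r_min = v²/(μ_s g) = (12.0)²/(0.788 × 9.8) = 144.0/7.722 = 18.65 m.

18.6 m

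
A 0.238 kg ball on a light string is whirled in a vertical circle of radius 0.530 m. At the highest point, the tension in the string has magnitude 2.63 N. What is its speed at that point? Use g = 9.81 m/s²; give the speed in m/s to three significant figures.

At the top, T + mg = mv²/r, so v = √(r(T/m + g)) = √(0.530 × (2.63/0.238 + 9.81)) = √(0.530 × 20.86) = √11.06 = 3.325 m/s.

3.33 m/s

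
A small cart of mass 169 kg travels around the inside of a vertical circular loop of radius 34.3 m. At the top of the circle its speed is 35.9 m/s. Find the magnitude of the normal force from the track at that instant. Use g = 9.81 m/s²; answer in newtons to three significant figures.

At the top, both N and the weight mg point inward (toward the centre), so N + mg = mv²/r.
N = m(v²/r − g) = 169 × ((35.9)²/34.3 − 9.81) = 169 × (37.57 − 9.81) = 169 × 27.76 = 4692 N.

4690 N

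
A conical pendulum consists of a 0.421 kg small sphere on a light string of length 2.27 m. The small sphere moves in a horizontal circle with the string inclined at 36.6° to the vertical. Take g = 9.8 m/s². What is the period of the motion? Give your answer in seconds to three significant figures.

r = L sinθ = 1.353 m. From T sinθ = mω²r and T cosθ = mg: tanθ = ω²r/g, so ω² = g tanθ / r = g/(L cosθ).
ω = √(g/(L cosθ)) = √(9.8/(2.27 × 0.8028)) = √5.378 = 2.319 rad/s.
Period = 2π/ω = 2.709 s.

2.71 s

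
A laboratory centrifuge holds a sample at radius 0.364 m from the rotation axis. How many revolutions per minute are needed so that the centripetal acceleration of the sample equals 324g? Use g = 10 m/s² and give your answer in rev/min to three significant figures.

Require ω²r = 324g, so ω = √(324 × 10.0/0.364) = 94.35 rad/s.
In rev/min: ω × 60/(2π) = 94.35 × 60/(2π) = 900.9 rev/min.

901 rev/min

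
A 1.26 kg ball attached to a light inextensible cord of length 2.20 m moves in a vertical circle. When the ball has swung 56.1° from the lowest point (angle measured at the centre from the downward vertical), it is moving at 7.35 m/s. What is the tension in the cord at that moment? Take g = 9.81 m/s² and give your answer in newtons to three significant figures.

Take the radial direction toward the centre of the circle as positive. The component of the weight along the string toward the centre is −mg cos φ (φ measured from the bottom), so Newton's second law along the string gives T − mg cos φ = m v²/r.
cos 56.1° = 0.5577, so T = m(v²/r + g cos φ) = 1.26 × ((7.35)²/2.20 + 9.81 × 0.5577) = 1.26 × (24.56 + (5.471)) = 1.26 × 30.03 = 37.83 N.

37.8 N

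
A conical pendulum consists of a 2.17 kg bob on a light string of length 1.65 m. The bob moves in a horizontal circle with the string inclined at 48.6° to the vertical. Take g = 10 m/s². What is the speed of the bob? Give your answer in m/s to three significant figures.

The radius of the circle is r = L sinθ = 1.65 × sin 48.6° = 1.238 m.
Horizontally T sinθ = mv²/r and vertically T cosθ = mg, so tanθ = v²/(rg).
v = √(r g tanθ) = √(1.238 × 10.0 × 1.134) = √14.04 = 3.747 m/s.

3.75 m/s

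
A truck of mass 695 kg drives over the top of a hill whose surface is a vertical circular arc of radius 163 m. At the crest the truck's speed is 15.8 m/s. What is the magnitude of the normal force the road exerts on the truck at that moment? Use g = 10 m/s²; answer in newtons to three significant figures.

5890 N

At the crest the centripetal acceleration points downward (toward the centre of the arc), so mg − N = mv²/r.
N = m(g − v²/r) = 695 × (10.0 − (15.8)²/163) = 695 × (10.0 − 1.532) = 695 × 8.468 = 5886 N.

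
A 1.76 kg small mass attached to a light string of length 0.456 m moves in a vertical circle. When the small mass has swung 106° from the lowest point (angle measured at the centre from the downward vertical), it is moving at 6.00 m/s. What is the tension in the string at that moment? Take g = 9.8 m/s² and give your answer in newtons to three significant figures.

134 N

Take the radial direction toward the centre of the circle as positive. The component of the weight along the string toward the centre is −mg cos φ (φ measured from the bottom), so Newton's second law along the string gives T − mg cos φ = m v²/r.
cos 106° = -0.2756, so T = m(v²/r + g cos φ) = 1.76 × ((6.00)²/0.456 + 9.8 × -0.2756) = 1.76 × (78.95 + (-2.701)) = 1.76 × 76.25 = 134.2 N.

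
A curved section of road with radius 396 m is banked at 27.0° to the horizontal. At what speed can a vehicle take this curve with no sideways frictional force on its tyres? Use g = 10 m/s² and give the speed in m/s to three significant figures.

On a frictionless banked curve, N sinθ = mv²/r and N cosθ = mg, so tanθ = v²/(rg).
v = √(r g tanθ) = √(396 × 10.0 × tan 27.0°) = √(396 × 10.0 × 0.5095) = √2018 = 44.92 m/s.

44.9 m/s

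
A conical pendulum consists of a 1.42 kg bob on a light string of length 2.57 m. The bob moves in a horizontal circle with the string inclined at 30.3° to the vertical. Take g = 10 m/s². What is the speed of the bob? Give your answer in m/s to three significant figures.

The radius of the circle is r = L sinθ = 2.57 × sin 30.3° = 1.297 m.
Horizontally T sinθ = mv²/r and vertically T cosθ = mg, so tanθ = v²/(rg).
v = √(r g tanθ) = √(1.297 × 10.0 × 0.5844) = √7.577 = 2.753 m/s.

2.75 m/s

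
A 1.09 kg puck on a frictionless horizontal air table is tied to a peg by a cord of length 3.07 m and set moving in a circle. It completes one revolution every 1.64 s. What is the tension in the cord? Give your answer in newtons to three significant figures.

49.1 N

v = 2πr/T = 2π × 3.07/1.64 = 11.76 m/s.
The tension is the only horizontal force, so it supplies the full centripetal force: T = m v²/r = 1.09 × (11.76)²/3.07 = 1.09 × 138.3/3.07 = 49.12 N.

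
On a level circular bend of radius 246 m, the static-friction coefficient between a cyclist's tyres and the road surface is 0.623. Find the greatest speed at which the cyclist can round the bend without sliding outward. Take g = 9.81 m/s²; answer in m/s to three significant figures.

38.8 m/s

On a flat curve, static friction is the only horizontal force, so it must supply the full centripetal force: μ_s m g = m v²/r.
Mass cancels: v_max = √(μ_s g r) = √(0.623 × 9.81 × 246) = √1503 = 38.77 m/s.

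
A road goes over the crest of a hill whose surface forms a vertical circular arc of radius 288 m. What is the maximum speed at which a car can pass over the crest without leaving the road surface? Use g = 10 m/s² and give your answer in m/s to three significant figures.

53.7 m/s

At the crest the centre of the circle is below the car, so the net downward (centripetal) force is mg − N = mv²/r.
The car leaves the road when N → 0, giving v_max = √(g r) = √(10.0 × 288) = 53.67 m/s.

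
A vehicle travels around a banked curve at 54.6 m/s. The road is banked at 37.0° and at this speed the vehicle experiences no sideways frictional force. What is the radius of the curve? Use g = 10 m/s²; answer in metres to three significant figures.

Frictionless banking: tanθ = v²/(rg), so r = v²/(g tanθ).
r = (54.6)²/(10.0 × tan 37.0°) = 2981/(10.0 × 0.7536) = 2981/7.536 = 395.6 m.

396 m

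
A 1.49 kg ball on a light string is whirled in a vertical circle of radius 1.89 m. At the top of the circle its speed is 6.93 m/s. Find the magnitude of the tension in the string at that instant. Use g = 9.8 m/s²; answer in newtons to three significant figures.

23.3 N

At the top, both T and the weight mg point inward (toward the centre), so T + mg = mv²/r.
T = m(v²/r − g) = 1.49 × ((6.93)²/1.89 − 9.8) = 1.49 × (25.41 − 9.8) = 1.49 × 15.61 = 23.26 N.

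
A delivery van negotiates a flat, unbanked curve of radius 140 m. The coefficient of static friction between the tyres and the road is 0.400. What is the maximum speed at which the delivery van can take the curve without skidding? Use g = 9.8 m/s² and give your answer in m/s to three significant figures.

23.4 m/s

The only inward force on a level bend is static friction, so at the limit f_s = μ_s N = μ_s m g = m v²/r.
Mass cancels: v_max = √(μ_s g r) = √(0.400 × 9.8 × 140) = √548.8 = 23.43 m/s.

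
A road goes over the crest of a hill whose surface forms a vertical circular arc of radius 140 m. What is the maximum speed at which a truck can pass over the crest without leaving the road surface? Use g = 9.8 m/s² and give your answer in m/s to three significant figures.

37.0 m/s

At the crest the centre of the circle is below the truck, so the net downward (centripetal) force is mg − N = mv²/r.
The truck leaves the road when N → 0, giving v_max = √(g r) = √(9.8 × 140) = 37.04 m/s.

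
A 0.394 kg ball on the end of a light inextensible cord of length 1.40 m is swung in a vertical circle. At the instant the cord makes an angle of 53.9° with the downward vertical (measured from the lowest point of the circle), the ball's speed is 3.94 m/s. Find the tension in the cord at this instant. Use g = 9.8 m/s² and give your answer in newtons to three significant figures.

6.64 N

Take the radial direction toward the centre of the circle as positive. The component of the weight along the string toward the centre is −mg cos φ (φ measured from the bottom), so Newton's second law along the string gives T − mg cos φ = m v²/r.
cos 53.9° = 0.5892, so T = m(v²/r + g cos φ) = 0.394 × ((3.94)²/1.40 + 9.8 × 0.5892) = 0.394 × (11.09 + (5.774)) = 0.394 × 16.86 = 6.644 N.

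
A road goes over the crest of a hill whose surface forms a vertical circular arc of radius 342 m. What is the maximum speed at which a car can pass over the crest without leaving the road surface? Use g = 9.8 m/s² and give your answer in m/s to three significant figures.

57.9 m/s

At the crest the centre of the circle is below the car, so the net downward (centripetal) force is mg − N = mv²/r.
The car leaves the road when N → 0, giving v_max = √(g r) = √(9.8 × 342) = 57.89 m/s.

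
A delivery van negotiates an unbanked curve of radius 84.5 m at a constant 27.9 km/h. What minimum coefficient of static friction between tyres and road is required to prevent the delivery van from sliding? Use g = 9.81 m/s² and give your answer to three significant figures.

0.0725

v = 27.9/3.6 = 7.750 m/s.
Friction provides the centripetal force: μ_s m g = m v²/r, so μ_s = v²/(g r) = (7.750)²/(9.81 × 84.5) = 60.06/828.9 = 0.07246.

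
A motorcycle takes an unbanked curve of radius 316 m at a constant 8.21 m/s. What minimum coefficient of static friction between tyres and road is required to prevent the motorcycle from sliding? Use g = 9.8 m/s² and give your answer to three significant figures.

0.0218

Friction provides the centripetal force: μ_s m g = m v²/r, so μ_s = v²/(g r) = (8.210)²/(9.8 × 316) = 67.40/3097 = 0.02177.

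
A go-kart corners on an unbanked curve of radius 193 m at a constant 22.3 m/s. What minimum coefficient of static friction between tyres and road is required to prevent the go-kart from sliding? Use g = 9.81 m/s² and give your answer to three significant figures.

Friction provides the centripetal force: μ_s m g = m v²/r, so μ_s = v²/(g r) = (22.30)²/(9.81 × 193) = 497.3/1893 = 0.2627.

0.263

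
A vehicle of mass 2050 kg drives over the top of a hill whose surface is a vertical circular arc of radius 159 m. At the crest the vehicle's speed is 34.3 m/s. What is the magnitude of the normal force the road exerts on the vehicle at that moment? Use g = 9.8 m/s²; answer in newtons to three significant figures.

At the crest the centripetal acceleration points downward (toward the centre of the arc), so mg − N = mv²/r.
N = m(g − v²/r) = 2050 × (9.8 − (34.3)²/159) = 2050 × (9.8 − 7.399) = 2050 × 2.401 = 4921 N.

4920 N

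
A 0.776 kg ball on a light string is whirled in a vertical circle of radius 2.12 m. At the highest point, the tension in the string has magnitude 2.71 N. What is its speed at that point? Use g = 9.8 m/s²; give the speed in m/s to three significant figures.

5.31 m/s

At the top, T + mg = mv²/r, so v = √(r(T/m + g)) = √(2.12 × (2.71/0.776 + 9.8)) = √(2.12 × 13.29) = √28.18 = 5.308 m/s.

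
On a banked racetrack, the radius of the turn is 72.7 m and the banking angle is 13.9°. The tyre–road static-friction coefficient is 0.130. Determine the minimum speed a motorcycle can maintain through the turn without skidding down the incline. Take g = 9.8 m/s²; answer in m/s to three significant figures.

9.00 m/s

At the minimum speed, friction acts up the slope at its limiting value f = μN. Radially (horizontal, toward centre): N sinθ − μN cosθ = mv²/r. Vertically: N cosθ + μN sinθ = mg.
Dividing: v² = r g (sinθ − μcosθ)/(cosθ + μsinθ).
sinθ − μcosθ = 0.2402 − 0.130×0.9707 = 0.1140; cosθ + μsinθ = 0.9707 + 0.130×0.2402 = 1.002.
v² = 72.7 × 9.8 × 0.1140/1.002 = 81.09 m²/s², so v = 9.005 m/s.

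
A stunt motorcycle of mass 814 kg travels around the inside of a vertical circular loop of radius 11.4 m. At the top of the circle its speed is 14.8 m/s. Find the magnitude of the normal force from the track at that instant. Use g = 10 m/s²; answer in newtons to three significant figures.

7500 N

At the top, both N and the weight mg point inward (toward the centre), so N + mg = mv²/r.
N = m(v²/r − g) = 814 × ((14.8)²/11.4 − 10.0) = 814 × (19.21 − 10.0) = 814 × 9.214 = 7500 N.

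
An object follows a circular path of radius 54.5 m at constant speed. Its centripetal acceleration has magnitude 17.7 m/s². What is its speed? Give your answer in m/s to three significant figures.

a_c = v²/r ⇒ v = √(a_c · r) = √(17.7 × 54.5) = √964.6 = 31.06 m/s.

31.1 m/s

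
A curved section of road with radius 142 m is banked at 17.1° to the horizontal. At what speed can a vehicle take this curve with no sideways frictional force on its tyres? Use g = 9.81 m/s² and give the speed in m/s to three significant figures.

20.7 m/s

On a frictionless banked curve, N sinθ = mv²/r and N cosθ = mg, so tanθ = v²/(rg).
v = √(r g tanθ) = √(142 × 9.81 × tan 17.1°) = √(142 × 9.81 × 0.3076) = √428.5 = 20.70 m/s.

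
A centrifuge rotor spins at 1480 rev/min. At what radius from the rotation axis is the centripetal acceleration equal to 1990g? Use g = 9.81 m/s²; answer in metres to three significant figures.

0.813 m

ω = 1480 rev/min × 2π/60 = 155.0 rad/s.
a_c = ω²r = 1990g ⇒ r = 1990 × 9.81 / (155.0)² = 19520/24020 = 0.8127 m.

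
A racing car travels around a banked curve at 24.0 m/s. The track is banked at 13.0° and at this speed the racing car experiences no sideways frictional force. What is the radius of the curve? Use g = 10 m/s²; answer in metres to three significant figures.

249 m

Frictionless banking: tanθ = v²/(rg), so r = v²/(g tanθ).
r = (24.0)²/(10.0 × tan 13.0°) = 576.0/(10.0 × 0.2309) = 576.0/2.309 = 249.5 m.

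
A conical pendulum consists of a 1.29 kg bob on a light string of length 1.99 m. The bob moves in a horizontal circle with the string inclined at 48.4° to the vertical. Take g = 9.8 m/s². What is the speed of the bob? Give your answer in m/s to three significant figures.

4.05 m/s

The radius of the circle is r = L sinθ = 1.99 × sin 48.4° = 1.488 m.
Horizontally T sinθ = mv²/r and vertically T cosθ = mg, so tanθ = v²/(rg).
v = √(r g tanθ) = √(1.488 × 9.8 × 1.126) = √16.43 = 4.053 m/s.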